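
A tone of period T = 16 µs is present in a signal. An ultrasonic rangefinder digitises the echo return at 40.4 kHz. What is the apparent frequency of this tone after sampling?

T = 16 µs → f = 1/T = 62.5 kHz.
62.5 kHz mod fs = 22.1 kHz.
22.1 kHz > fs/2 = 20.2 kHz, folds to fs − 22.1 kHz = 18.3 kHz.

18.3 kHz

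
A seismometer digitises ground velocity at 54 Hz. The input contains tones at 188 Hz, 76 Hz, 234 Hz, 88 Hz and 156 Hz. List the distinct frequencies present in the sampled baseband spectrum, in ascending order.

6 Hz, 18 Hz, 20 Hz, 22 Hz, 26 Hz

fs/2 = 27 Hz.
188 Hz mod fs = 26 Hz.
26 Hz ≤ fs/2 = 27 Hz, appears at 26 Hz.
76 Hz mod fs = 22 Hz.
22 Hz ≤ fs/2 = 27 Hz, appears at 22 Hz.
234 Hz mod fs = 18 Hz.
18 Hz ≤ fs/2 = 27 Hz, appears at 18 Hz.
88 Hz mod fs = 34 Hz.
34 Hz > fs/2 = 27 Hz, folds to fs − 34 Hz = 20 Hz.
156 Hz mod fs = 48 Hz.
48 Hz > fs/2 = 27 Hz, folds to fs − 48 Hz = 6 Hz.
Distinct values: {6 Hz, 18 Hz, 20 Hz, 22 Hz, 26 Hz}.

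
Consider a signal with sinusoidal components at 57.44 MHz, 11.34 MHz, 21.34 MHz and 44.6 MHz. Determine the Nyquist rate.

114.88 MHz

Highest-frequency component: 57.44 MHz.
Nyquist rate = 2 × 57.44 MHz = 114.88 MHz.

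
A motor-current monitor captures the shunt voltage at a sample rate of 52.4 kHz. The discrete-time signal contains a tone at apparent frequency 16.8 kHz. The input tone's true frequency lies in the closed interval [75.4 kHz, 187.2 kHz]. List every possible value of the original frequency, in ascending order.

Frequencies that alias to 16.8 kHz are k·fs ± 16.8 kHz for integer k ≥ 0.
k=0: 16.8 kHz.
k=1: 35.6 kHz, 69.2 kHz.
k=2: 88 kHz, 121.6 kHz.
k=3: 140.4 kHz, 174 kHz.
k=4: 192.8 kHz, 226.4 kHz.
Within [75.4 kHz, 187.2 kHz]: 88 kHz, 121.6 kHz, 140.4 kHz, 174 kHz.

88 kHz, 121.6 kHz, 140.4 kHz, 174 kHz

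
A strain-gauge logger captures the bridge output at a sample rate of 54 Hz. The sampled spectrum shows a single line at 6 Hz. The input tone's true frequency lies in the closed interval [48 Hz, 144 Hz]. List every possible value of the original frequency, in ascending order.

48 Hz, 60 Hz, 102 Hz, 114 Hz

Frequencies that alias to 6 Hz are k·fs ± 6 Hz for integer k ≥ 0.
k=0: 6 Hz.
k=1: 48 Hz, 60 Hz.
k=2: 102 Hz, 114 Hz.
k=3: 156 Hz, 168 Hz.
Within [48 Hz, 144 Hz]: 48 Hz, 60 Hz, 102 Hz, 114 Hz.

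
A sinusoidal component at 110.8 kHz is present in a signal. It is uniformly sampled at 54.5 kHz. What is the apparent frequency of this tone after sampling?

1.8 kHz

110.8 kHz mod fs = 1.8 kHz.
1.8 kHz ≤ fs/2 = 27.25 kHz, appears at 1.8 kHz.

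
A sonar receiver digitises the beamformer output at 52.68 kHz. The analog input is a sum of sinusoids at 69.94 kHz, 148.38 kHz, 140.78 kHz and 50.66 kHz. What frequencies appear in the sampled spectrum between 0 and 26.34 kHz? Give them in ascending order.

2.02 kHz, 9.66 kHz, 17.26 kHz

fs/2 = 26.34 kHz.
69.94 kHz mod fs = 17.26 kHz.
17.26 kHz ≤ fs/2 = 26.34 kHz, appears at 17.26 kHz.
148.38 kHz mod fs = 43.02 kHz.
43.02 kHz > fs/2 = 26.34 kHz, folds to fs − 43.02 kHz = 9.66 kHz.
140.78 kHz mod fs = 35.42 kHz.
35.42 kHz > fs/2 = 26.34 kHz, folds to fs − 35.42 kHz = 17.26 kHz.
50.66 kHz > fs/2 = 26.34 kHz, folds to fs − 50.66 kHz = 2.02 kHz.
Distinct values: {2.02 kHz, 9.66 kHz, 17.26 kHz}.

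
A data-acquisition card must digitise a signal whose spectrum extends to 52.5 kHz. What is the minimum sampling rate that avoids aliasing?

Nyquist rate = 2 × 52.5 kHz = 105 kHz.

105 kHz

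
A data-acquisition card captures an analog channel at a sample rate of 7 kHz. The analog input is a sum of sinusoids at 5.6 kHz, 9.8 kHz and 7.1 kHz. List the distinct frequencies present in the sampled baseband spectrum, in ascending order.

fs/2 = 3.5 kHz.
5.6 kHz > fs/2 = 3.5 kHz, folds to fs − 5.6 kHz = 1.4 kHz.
9.8 kHz mod fs = 2.8 kHz.
2.8 kHz ≤ fs/2 = 3.5 kHz, appears at 2.8 kHz.
7.1 kHz mod fs = 0.1 kHz.
0.1 kHz ≤ fs/2 = 3.5 kHz, appears at 0.1 kHz.
Distinct values: {0.1 kHz, 1.4 kHz, 2.8 kHz}.

0.1 kHz, 1.4 kHz, 2.8 kHz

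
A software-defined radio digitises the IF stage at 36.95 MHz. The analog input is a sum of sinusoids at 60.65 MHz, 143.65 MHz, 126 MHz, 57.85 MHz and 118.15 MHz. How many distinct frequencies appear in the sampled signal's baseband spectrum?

5

fs/2 = 18.475 MHz.
60.65 MHz mod fs = 23.7 MHz.
23.7 MHz > fs/2 = 18.475 MHz, folds to fs − 23.7 MHz = 13.25 MHz.
143.65 MHz mod fs = 32.8 MHz.
32.8 MHz > fs/2 = 18.475 MHz, folds to fs − 32.8 MHz = 4.15 MHz.
126 MHz mod fs = 15.15 MHz.
15.15 MHz ≤ fs/2 = 18.475 MHz, appears at 15.15 MHz.
57.85 MHz mod fs = 20.9 MHz.
20.9 MHz > fs/2 = 18.475 MHz, folds to fs − 20.9 MHz = 16.05 MHz.
118.15 MHz mod fs = 7.3 MHz.
7.3 MHz ≤ fs/2 = 18.475 MHz, appears at 7.3 MHz.
Distinct values: {4.15 MHz, 7.3 MHz, 13.25 MHz, 15.15 MHz, 16.05 MHz} → 5.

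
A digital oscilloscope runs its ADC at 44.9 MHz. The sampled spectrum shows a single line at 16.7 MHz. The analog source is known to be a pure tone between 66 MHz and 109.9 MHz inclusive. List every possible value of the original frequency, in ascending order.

73.1 MHz, 106.5 MHz

Frequencies that alias to 16.7 MHz are k·fs ± 16.7 MHz for integer k ≥ 0.
k=0: 16.7 MHz.
k=1: 28.2 MHz, 61.6 MHz.
k=2: 73.1 MHz, 106.5 MHz.
k=3: 118 MHz, 151.4 MHz.
Within [66 MHz, 109.9 MHz]: 73.1 MHz, 106.5 MHz.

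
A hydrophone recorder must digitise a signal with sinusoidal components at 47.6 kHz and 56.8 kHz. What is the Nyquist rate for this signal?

113.6 kHz

Highest-frequency component: 56.8 kHz.
Nyquist rate = 2 × 56.8 kHz = 113.6 kHz.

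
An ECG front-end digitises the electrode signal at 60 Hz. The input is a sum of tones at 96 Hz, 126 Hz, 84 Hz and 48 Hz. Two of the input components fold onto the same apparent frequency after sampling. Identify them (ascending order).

fs/2 = 30 Hz.
96 Hz mod fs = 36 Hz.
36 Hz > fs/2 = 30 Hz, folds to fs − 36 Hz = 24 Hz.
126 Hz mod fs = 6 Hz.
6 Hz ≤ fs/2 = 30 Hz, appears at 6 Hz.
84 Hz mod fs = 24 Hz.
24 Hz ≤ fs/2 = 30 Hz, appears at 24 Hz.
48 Hz > fs/2 = 30 Hz, folds to fs − 48 Hz = 12 Hz.
84 Hz and 96 Hz both map to 24 Hz.

84 Hz, 96 Hz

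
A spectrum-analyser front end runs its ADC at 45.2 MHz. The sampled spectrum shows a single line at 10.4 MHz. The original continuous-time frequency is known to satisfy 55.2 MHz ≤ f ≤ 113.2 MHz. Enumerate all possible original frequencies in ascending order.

55.6 MHz, 80 MHz, 100.8 MHz

Frequencies that alias to 10.4 MHz are k·fs ± 10.4 MHz for integer k ≥ 0.
k=0: 10.4 MHz.
k=1: 34.8 MHz, 55.6 MHz.
k=2: 80 MHz, 100.8 MHz.
k=3: 125.2 MHz, 146 MHz.
Within [55.2 MHz, 113.2 MHz]: 55.6 MHz, 80 MHz, 100.8 MHz.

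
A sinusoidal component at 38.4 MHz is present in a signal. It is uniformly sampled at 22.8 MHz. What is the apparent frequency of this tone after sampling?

7.2 MHz

38.4 MHz mod fs = 15.6 MHz.
15.6 MHz > fs/2 = 11.4 MHz, folds to fs − 15.6 MHz = 7.2 MHz.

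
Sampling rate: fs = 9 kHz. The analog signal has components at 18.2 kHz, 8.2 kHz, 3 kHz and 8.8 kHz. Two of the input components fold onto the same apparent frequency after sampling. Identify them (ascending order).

fs/2 = 4.5 kHz.
18.2 kHz mod fs = 0.2 kHz.
0.2 kHz ≤ fs/2 = 4.5 kHz, appears at 0.2 kHz.
8.2 kHz > fs/2 = 4.5 kHz, folds to fs − 8.2 kHz = 0.8 kHz.
3 kHz ≤ fs/2 = 4.5 kHz, passes unchanged.
8.8 kHz > fs/2 = 4.5 kHz, folds to fs − 8.8 kHz = 0.2 kHz.
8.8 kHz and 18.2 kHz both map to 0.2 kHz.

8.8 kHz, 18.2 kHz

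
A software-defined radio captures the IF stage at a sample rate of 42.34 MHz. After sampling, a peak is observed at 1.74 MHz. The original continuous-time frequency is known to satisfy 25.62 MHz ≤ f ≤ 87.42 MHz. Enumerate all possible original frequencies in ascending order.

40.6 MHz, 44.08 MHz, 82.94 MHz, 86.42 MHz

Frequencies that alias to 1.74 MHz are k·fs ± 1.74 MHz for integer k ≥ 0.
k=0: 1.74 MHz.
k=1: 40.6 MHz, 44.08 MHz.
k=2: 82.94 MHz, 86.42 MHz.
k=3: 125.28 MHz, 128.76 MHz.
Within [25.62 MHz, 87.42 MHz]: 40.6 MHz, 44.08 MHz, 82.94 MHz, 86.42 MHz.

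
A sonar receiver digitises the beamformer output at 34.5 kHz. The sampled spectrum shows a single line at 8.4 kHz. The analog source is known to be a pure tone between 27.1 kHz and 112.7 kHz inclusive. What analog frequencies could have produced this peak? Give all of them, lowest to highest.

42.9 kHz, 60.6 kHz, 77.4 kHz, 95.1 kHz, 111.9 kHz

Frequencies that alias to 8.4 kHz are k·fs ± 8.4 kHz for integer k ≥ 0.
k=0: 8.4 kHz.
k=1: 26.1 kHz, 42.9 kHz.
k=2: 60.6 kHz, 77.4 kHz.
k=3: 95.1 kHz, 111.9 kHz.
k=4: 129.6 kHz, 146.4 kHz.
Within [27.1 kHz, 112.7 kHz]: 42.9 kHz, 60.6 kHz, 77.4 kHz, 95.1 kHz, 111.9 kHz.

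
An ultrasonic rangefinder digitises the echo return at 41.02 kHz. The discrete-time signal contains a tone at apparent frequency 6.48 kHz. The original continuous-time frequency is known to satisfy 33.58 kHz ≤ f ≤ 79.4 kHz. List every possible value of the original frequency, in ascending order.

34.54 kHz, 47.5 kHz, 75.56 kHz

Frequencies that alias to 6.48 kHz are k·fs ± 6.48 kHz for integer k ≥ 0.
k=0: 6.48 kHz.
k=1: 34.54 kHz, 47.5 kHz.
k=2: 75.56 kHz, 88.52 kHz.
k=3: 116.58 kHz, 129.54 kHz.
Within [33.58 kHz, 79.4 kHz]: 34.54 kHz, 47.5 kHz, 75.56 kHz.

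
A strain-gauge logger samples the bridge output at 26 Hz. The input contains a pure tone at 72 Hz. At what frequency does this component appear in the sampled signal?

6 Hz

72 Hz mod fs = 20 Hz.
20 Hz > fs/2 = 13 Hz, folds to fs − 20 Hz = 6 Hz.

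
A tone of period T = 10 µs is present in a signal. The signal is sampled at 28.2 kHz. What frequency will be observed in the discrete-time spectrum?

12.8 kHz

T = 10 µs → f = 1/T = 100 kHz.
100 kHz mod fs = 15.4 kHz.
15.4 kHz > fs/2 = 14.1 kHz, folds to fs − 15.4 kHz = 12.8 kHz.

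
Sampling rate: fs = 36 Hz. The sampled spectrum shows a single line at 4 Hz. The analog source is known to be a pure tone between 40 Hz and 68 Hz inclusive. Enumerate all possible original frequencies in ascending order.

40 Hz, 68 Hz

Frequencies that alias to 4 Hz are k·fs ± 4 Hz for integer k ≥ 0.
k=0: 4 Hz.
k=1: 32 Hz, 40 Hz.
k=2: 68 Hz, 76 Hz.
k=3: 104 Hz, 112 Hz.
Within [40 Hz, 68 Hz]: 40 Hz, 68 Hz.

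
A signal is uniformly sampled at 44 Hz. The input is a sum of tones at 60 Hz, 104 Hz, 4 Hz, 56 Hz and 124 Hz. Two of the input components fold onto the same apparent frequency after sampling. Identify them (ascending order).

fs/2 = 22 Hz.
60 Hz mod fs = 16 Hz.
16 Hz ≤ fs/2 = 22 Hz, appears at 16 Hz.
104 Hz mod fs = 16 Hz.
16 Hz ≤ fs/2 = 22 Hz, appears at 16 Hz.
4 Hz ≤ fs/2 = 22 Hz, passes unchanged.
56 Hz mod fs = 12 Hz.
12 Hz ≤ fs/2 = 22 Hz, appears at 12 Hz.
124 Hz mod fs = 36 Hz.
36 Hz > fs/2 = 22 Hz, folds to fs − 36 Hz = 8 Hz.
60 Hz and 104 Hz both map to 16 Hz.

60 Hz, 104 Hz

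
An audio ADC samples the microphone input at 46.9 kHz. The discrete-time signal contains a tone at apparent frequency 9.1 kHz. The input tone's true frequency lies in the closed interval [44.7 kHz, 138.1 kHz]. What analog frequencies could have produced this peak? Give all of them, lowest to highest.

56 kHz, 84.7 kHz, 102.9 kHz, 131.6 kHz

Frequencies that alias to 9.1 kHz are k·fs ± 9.1 kHz for integer k ≥ 0.
k=0: 9.1 kHz.
k=1: 37.8 kHz, 56 kHz.
k=2: 84.7 kHz, 102.9 kHz.
k=3: 131.6 kHz, 149.8 kHz.
k=4: 178.5 kHz, 196.7 kHz.
Within [44.7 kHz, 138.1 kHz]: 56 kHz, 84.7 kHz, 102.9 kHz, 131.6 kHz.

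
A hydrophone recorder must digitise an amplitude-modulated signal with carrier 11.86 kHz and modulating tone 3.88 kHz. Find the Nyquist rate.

31.48 kHz

AM sidebands sit at fc ± fm = 7.98 kHz and 15.74 kHz.
Highest-frequency component: 15.74 kHz.
Nyquist rate = 2 × 15.74 kHz = 31.48 kHz.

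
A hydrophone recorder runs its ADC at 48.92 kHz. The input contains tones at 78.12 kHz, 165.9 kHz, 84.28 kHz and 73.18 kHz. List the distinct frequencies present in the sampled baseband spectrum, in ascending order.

13.56 kHz, 19.14 kHz, 19.72 kHz, 24.26 kHz

fs/2 = 24.46 kHz.
78.12 kHz mod fs = 29.2 kHz.
29.2 kHz > fs/2 = 24.46 kHz, folds to fs − 29.2 kHz = 19.72 kHz.
165.9 kHz mod fs = 19.14 kHz.
19.14 kHz ≤ fs/2 = 24.46 kHz, appears at 19.14 kHz.
84.28 kHz mod fs = 35.36 kHz.
35.36 kHz > fs/2 = 24.46 kHz, folds to fs − 35.36 kHz = 13.56 kHz.
73.18 kHz mod fs = 24.26 kHz.
24.26 kHz ≤ fs/2 = 24.46 kHz, appears at 24.26 kHz.
Distinct values: {13.56 kHz, 19.14 kHz, 19.72 kHz, 24.26 kHz}.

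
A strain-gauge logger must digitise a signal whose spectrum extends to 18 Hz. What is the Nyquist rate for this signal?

36 Hz

Nyquist rate = 2 × 18 Hz = 36 Hz.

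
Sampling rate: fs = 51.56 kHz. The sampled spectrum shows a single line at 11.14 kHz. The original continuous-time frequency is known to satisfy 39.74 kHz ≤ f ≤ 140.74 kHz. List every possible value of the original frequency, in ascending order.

Frequencies that alias to 11.14 kHz are k·fs ± 11.14 kHz for integer k ≥ 0.
k=0: 11.14 kHz.
k=1: 40.42 kHz, 62.7 kHz.
k=2: 91.98 kHz, 114.26 kHz.
k=3: 143.54 kHz, 165.82 kHz.
Within [39.74 kHz, 140.74 kHz]: 40.42 kHz, 62.7 kHz, 91.98 kHz, 114.26 kHz.

40.42 kHz, 62.7 kHz, 91.98 kHz, 114.26 kHz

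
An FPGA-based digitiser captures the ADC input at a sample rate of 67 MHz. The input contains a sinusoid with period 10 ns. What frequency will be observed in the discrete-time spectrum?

33 MHz

T = 10 ns → f = 1/T = 100 MHz.
100 MHz mod fs = 33 MHz.
33 MHz ≤ fs/2 = 33.5 MHz, appears at 33 MHz.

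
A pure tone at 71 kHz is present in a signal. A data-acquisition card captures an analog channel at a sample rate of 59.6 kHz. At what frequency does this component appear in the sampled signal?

11.4 kHz

71 kHz mod fs = 11.4 kHz.
11.4 kHz ≤ fs/2 = 29.8 kHz, appears at 11.4 kHz.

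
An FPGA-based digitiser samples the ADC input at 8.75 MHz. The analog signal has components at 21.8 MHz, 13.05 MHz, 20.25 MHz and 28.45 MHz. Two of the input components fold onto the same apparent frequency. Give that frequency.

4.3 MHz

fs/2 = 4.375 MHz.
21.8 MHz mod fs = 4.3 MHz.
4.3 MHz ≤ fs/2 = 4.375 MHz, appears at 4.3 MHz.
13.05 MHz mod fs = 4.3 MHz.
4.3 MHz ≤ fs/2 = 4.375 MHz, appears at 4.3 MHz.
20.25 MHz mod fs = 2.75 MHz.
2.75 MHz ≤ fs/2 = 4.375 MHz, appears at 2.75 MHz.
28.45 MHz mod fs = 2.2 MHz.
2.2 MHz ≤ fs/2 = 4.375 MHz, appears at 2.2 MHz.
13.05 MHz and 21.8 MHz both map to 4.3 MHz.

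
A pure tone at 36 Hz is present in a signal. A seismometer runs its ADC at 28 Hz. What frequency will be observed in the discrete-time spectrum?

36 Hz mod fs = 8 Hz.
8 Hz ≤ fs/2 = 14 Hz, appears at 8 Hz.

8 Hz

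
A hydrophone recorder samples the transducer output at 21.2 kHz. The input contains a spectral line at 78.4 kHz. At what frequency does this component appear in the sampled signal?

6.4 kHz

78.4 kHz mod fs = 14.8 kHz.
14.8 kHz > fs/2 = 10.6 kHz, folds to fs − 14.8 kHz = 6.4 kHz.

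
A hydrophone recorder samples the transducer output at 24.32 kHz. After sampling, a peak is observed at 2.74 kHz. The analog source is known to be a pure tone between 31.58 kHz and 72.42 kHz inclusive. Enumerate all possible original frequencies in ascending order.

Frequencies that alias to 2.74 kHz are k·fs ± 2.74 kHz for integer k ≥ 0.
k=0: 2.74 kHz.
k=1: 21.58 kHz, 27.06 kHz.
k=2: 45.9 kHz, 51.38 kHz.
k=3: 70.22 kHz, 75.7 kHz.
k=4: 94.54 kHz, 100.02 kHz.
Within [31.58 kHz, 72.42 kHz]: 45.9 kHz, 51.38 kHz, 70.22 kHz.

45.9 kHz, 51.38 kHz, 70.22 kHz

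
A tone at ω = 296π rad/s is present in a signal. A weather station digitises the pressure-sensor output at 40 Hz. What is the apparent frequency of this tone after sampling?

ω = 296π rad/s → f = ω/(2π) = 148 Hz.
148 Hz mod fs = 28 Hz.
28 Hz > fs/2 = 20 Hz, folds to fs − 28 Hz = 12 Hz.

12 Hz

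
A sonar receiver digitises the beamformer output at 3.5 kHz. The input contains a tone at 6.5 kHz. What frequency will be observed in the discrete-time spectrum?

6.5 kHz mod fs = 3 kHz.
3 kHz > fs/2 = 1.75 kHz, folds to fs − 3 kHz = 0.5 kHz.

0.5 kHz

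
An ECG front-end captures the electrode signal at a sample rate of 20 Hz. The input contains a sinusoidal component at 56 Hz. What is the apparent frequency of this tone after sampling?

4 Hz

56 Hz mod fs = 16 Hz.
16 Hz > fs/2 = 10 Hz, folds to fs − 16 Hz = 4 Hz.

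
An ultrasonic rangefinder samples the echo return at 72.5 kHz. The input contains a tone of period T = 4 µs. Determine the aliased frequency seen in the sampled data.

32.5 kHz

T = 4 µs → f = 1/T = 250 kHz.
250 kHz mod fs = 32.5 kHz.
32.5 kHz ≤ fs/2 = 36.25 kHz, appears at 32.5 kHz.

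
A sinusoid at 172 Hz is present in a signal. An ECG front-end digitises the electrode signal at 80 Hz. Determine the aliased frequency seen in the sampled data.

12 Hz

172 Hz mod fs = 12 Hz.
12 Hz ≤ fs/2 = 40 Hz, appears at 12 Hz.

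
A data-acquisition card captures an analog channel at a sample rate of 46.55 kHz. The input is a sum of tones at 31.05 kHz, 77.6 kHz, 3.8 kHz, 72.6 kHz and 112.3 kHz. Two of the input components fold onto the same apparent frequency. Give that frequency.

15.5 kHz

fs/2 = 23.275 kHz.
31.05 kHz > fs/2 = 23.275 kHz, folds to fs − 31.05 kHz = 15.5 kHz.
77.6 kHz mod fs = 31.05 kHz.
31.05 kHz > fs/2 = 23.275 kHz, folds to fs − 31.05 kHz = 15.5 kHz.
3.8 kHz ≤ fs/2 = 23.275 kHz, passes unchanged.
72.6 kHz mod fs = 26.05 kHz.
26.05 kHz > fs/2 = 23.275 kHz, folds to fs − 26.05 kHz = 20.5 kHz.
112.3 kHz mod fs = 19.2 kHz.
19.2 kHz ≤ fs/2 = 23.275 kHz, appears at 19.2 kHz.
31.05 kHz and 77.6 kHz both map to 15.5 kHz.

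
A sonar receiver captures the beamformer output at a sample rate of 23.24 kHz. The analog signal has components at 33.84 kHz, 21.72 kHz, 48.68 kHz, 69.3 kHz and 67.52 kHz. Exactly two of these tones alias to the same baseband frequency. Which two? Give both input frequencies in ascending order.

48.68 kHz, 67.52 kHz

fs/2 = 11.62 kHz.
33.84 kHz mod fs = 10.6 kHz.
10.6 kHz ≤ fs/2 = 11.62 kHz, appears at 10.6 kHz.
21.72 kHz > fs/2 = 11.62 kHz, folds to fs − 21.72 kHz = 1.52 kHz.
48.68 kHz mod fs = 2.2 kHz.
2.2 kHz ≤ fs/2 = 11.62 kHz, appears at 2.2 kHz.
69.3 kHz mod fs = 22.82 kHz.
22.82 kHz > fs/2 = 11.62 kHz, folds to fs − 22.82 kHz = 0.42 kHz.
67.52 kHz mod fs = 21.04 kHz.
21.04 kHz > fs/2 = 11.62 kHz, folds to fs − 21.04 kHz = 2.2 kHz.
48.68 kHz and 67.52 kHz both map to 2.2 kHz.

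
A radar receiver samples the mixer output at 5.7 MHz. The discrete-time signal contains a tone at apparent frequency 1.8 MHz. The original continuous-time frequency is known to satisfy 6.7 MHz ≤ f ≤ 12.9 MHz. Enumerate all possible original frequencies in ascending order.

Frequencies that alias to 1.8 MHz are k·fs ± 1.8 MHz for integer k ≥ 0.
k=0: 1.8 MHz.
k=1: 3.9 MHz, 7.5 MHz.
k=2: 9.6 MHz, 13.2 MHz.
k=3: 15.3 MHz, 18.9 MHz.
Within [6.7 MHz, 12.9 MHz]: 7.5 MHz, 9.6 MHz.

7.5 MHz, 9.6 MHz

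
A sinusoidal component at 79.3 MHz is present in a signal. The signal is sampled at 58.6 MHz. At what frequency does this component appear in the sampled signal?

79.3 MHz mod fs = 20.7 MHz.
20.7 MHz ≤ fs/2 = 29.3 MHz, appears at 20.7 MHz.

20.7 MHz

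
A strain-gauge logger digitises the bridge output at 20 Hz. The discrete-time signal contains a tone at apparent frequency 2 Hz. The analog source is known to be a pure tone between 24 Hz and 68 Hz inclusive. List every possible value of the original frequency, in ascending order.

38 Hz, 42 Hz, 58 Hz, 62 Hz

Frequencies that alias to 2 Hz are k·fs ± 2 Hz for integer k ≥ 0.
k=0: 2 Hz.
k=1: 18 Hz, 22 Hz.
k=2: 38 Hz, 42 Hz.
k=3: 58 Hz, 62 Hz.
k=4: 78 Hz, 82 Hz.
Within [24 Hz, 68 Hz]: 38 Hz, 42 Hz, 58 Hz, 62 Hz.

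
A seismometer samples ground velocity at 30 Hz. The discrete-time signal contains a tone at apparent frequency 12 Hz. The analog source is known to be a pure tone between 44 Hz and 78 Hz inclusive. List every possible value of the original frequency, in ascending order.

48 Hz, 72 Hz, 78 Hz

Frequencies that alias to 12 Hz are k·fs ± 12 Hz for integer k ≥ 0.
k=0: 12 Hz.
k=1: 18 Hz, 42 Hz.
k=2: 48 Hz, 72 Hz.
k=3: 78 Hz, 102 Hz.
k=4: 108 Hz, 132 Hz.
Within [44 Hz, 78 Hz]: 48 Hz, 72 Hz, 78 Hz.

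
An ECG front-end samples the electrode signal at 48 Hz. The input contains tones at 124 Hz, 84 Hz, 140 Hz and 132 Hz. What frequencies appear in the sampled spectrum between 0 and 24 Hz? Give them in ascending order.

fs/2 = 24 Hz.
124 Hz mod fs = 28 Hz.
28 Hz > fs/2 = 24 Hz, folds to fs − 28 Hz = 20 Hz.
84 Hz mod fs = 36 Hz.
36 Hz > fs/2 = 24 Hz, folds to fs − 36 Hz = 12 Hz.
140 Hz mod fs = 44 Hz.
44 Hz > fs/2 = 24 Hz, folds to fs − 44 Hz = 4 Hz.
132 Hz mod fs = 36 Hz.
36 Hz > fs/2 = 24 Hz, folds to fs − 36 Hz = 12 Hz.
Distinct values: {4 Hz, 12 Hz, 20 Hz}.

4 Hz, 12 Hz, 20 Hz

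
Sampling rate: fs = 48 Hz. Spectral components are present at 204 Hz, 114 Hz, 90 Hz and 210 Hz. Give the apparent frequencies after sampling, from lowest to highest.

6 Hz, 12 Hz, 18 Hz

fs/2 = 24 Hz.
204 Hz mod fs = 12 Hz.
12 Hz ≤ fs/2 = 24 Hz, appears at 12 Hz.
114 Hz mod fs = 18 Hz.
18 Hz ≤ fs/2 = 24 Hz, appears at 18 Hz.
90 Hz mod fs = 42 Hz.
42 Hz > fs/2 = 24 Hz, folds to fs − 42 Hz = 6 Hz.
210 Hz mod fs = 18 Hz.
18 Hz ≤ fs/2 = 24 Hz, appears at 18 Hz.
Distinct values: {6 Hz, 12 Hz, 18 Hz}.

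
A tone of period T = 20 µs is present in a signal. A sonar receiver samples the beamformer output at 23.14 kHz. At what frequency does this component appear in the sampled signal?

3.72 kHz

T = 20 µs → f = 1/T = 50 kHz.
50 kHz mod fs = 3.72 kHz.
3.72 kHz ≤ fs/2 = 11.57 kHz, appears at 3.72 kHz.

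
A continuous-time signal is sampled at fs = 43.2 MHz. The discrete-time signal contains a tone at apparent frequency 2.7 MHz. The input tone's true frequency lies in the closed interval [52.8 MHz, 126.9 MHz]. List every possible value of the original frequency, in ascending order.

Frequencies that alias to 2.7 MHz are k·fs ± 2.7 MHz for integer k ≥ 0.
k=0: 2.7 MHz.
k=1: 40.5 MHz, 45.9 MHz.
k=2: 83.7 MHz, 89.1 MHz.
k=3: 126.9 MHz, 132.3 MHz.
k=4: 170.1 MHz, 175.5 MHz.
Within [52.8 MHz, 126.9 MHz]: 83.7 MHz, 89.1 MHz, 126.9 MHz.

83.7 MHz, 89.1 MHz, 126.9 MHz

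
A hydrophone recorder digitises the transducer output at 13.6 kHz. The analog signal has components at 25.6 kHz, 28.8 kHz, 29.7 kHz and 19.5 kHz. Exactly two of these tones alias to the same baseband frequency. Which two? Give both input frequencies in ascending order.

25.6 kHz, 28.8 kHz

fs/2 = 6.8 kHz.
25.6 kHz mod fs = 12 kHz.
12 kHz > fs/2 = 6.8 kHz, folds to fs − 12 kHz = 1.6 kHz.
28.8 kHz mod fs = 1.6 kHz.
1.6 kHz ≤ fs/2 = 6.8 kHz, appears at 1.6 kHz.
29.7 kHz mod fs = 2.5 kHz.
2.5 kHz ≤ fs/2 = 6.8 kHz, appears at 2.5 kHz.
19.5 kHz mod fs = 5.9 kHz.
5.9 kHz ≤ fs/2 = 6.8 kHz, appears at 5.9 kHz.
25.6 kHz and 28.8 kHz both map to 1.6 kHz.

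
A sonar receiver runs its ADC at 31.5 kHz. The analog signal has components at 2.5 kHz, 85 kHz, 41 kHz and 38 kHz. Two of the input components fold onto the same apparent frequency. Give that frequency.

fs/2 = 15.75 kHz.
2.5 kHz ≤ fs/2 = 15.75 kHz, passes unchanged.
85 kHz mod fs = 22 kHz.
22 kHz > fs/2 = 15.75 kHz, folds to fs − 22 kHz = 9.5 kHz.
41 kHz mod fs = 9.5 kHz.
9.5 kHz ≤ fs/2 = 15.75 kHz, appears at 9.5 kHz.
38 kHz mod fs = 6.5 kHz.
6.5 kHz ≤ fs/2 = 15.75 kHz, appears at 6.5 kHz.
41 kHz and 85 kHz both map to 9.5 kHz.

9.5 kHz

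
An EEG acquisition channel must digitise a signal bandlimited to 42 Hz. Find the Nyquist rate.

84 Hz

Nyquist rate = 2 × 42 Hz = 84 Hz.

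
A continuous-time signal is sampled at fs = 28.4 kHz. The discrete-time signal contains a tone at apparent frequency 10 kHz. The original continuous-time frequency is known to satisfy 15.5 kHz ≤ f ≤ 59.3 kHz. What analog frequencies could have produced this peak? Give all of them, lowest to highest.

18.4 kHz, 38.4 kHz, 46.8 kHz

Frequencies that alias to 10 kHz are k·fs ± 10 kHz for integer k ≥ 0.
k=0: 10 kHz.
k=1: 18.4 kHz, 38.4 kHz.
k=2: 46.8 kHz, 66.8 kHz.
k=3: 75.2 kHz, 95.2 kHz.
Within [15.5 kHz, 59.3 kHz]: 18.4 kHz, 38.4 kHz, 46.8 kHz.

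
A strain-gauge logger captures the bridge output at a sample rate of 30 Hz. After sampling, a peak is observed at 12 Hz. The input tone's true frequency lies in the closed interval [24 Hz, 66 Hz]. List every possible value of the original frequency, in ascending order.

42 Hz, 48 Hz

Frequencies that alias to 12 Hz are k·fs ± 12 Hz for integer k ≥ 0.
k=0: 12 Hz.
k=1: 18 Hz, 42 Hz.
k=2: 48 Hz, 72 Hz.
k=3: 78 Hz, 102 Hz.
Within [24 Hz, 66 Hz]: 42 Hz, 48 Hz.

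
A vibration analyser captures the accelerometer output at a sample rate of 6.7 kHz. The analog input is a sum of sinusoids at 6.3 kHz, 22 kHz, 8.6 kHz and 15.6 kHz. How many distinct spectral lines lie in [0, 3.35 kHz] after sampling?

3

fs/2 = 3.35 kHz.
6.3 kHz > fs/2 = 3.35 kHz, folds to fs − 6.3 kHz = 0.4 kHz.
22 kHz mod fs = 1.9 kHz.
1.9 kHz ≤ fs/2 = 3.35 kHz, appears at 1.9 kHz.
8.6 kHz mod fs = 1.9 kHz.
1.9 kHz ≤ fs/2 = 3.35 kHz, appears at 1.9 kHz.
15.6 kHz mod fs = 2.2 kHz.
2.2 kHz ≤ fs/2 = 3.35 kHz, appears at 2.2 kHz.
Distinct values: {0.4 kHz, 1.9 kHz, 2.2 kHz} → 3.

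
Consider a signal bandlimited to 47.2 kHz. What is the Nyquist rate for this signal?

Nyquist rate = 2 × 47.2 kHz = 94.4 kHz.

94.4 kHz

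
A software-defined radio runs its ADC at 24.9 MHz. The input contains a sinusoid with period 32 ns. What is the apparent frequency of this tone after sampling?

T = 32 ns → f = 1/T = 31.25 MHz.
31.25 MHz mod fs = 6.35 MHz.
6.35 MHz ≤ fs/2 = 12.45 MHz, appears at 6.35 MHz.

6.35 MHz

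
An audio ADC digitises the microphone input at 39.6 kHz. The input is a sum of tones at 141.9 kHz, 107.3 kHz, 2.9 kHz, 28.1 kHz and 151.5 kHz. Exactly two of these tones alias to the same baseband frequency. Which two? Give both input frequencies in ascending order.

fs/2 = 19.8 kHz.
141.9 kHz mod fs = 23.1 kHz.
23.1 kHz > fs/2 = 19.8 kHz, folds to fs − 23.1 kHz = 16.5 kHz.
107.3 kHz mod fs = 28.1 kHz.
28.1 kHz > fs/2 = 19.8 kHz, folds to fs − 28.1 kHz = 11.5 kHz.
2.9 kHz ≤ fs/2 = 19.8 kHz, passes unchanged.
28.1 kHz > fs/2 = 19.8 kHz, folds to fs − 28.1 kHz = 11.5 kHz.
151.5 kHz mod fs = 32.7 kHz.
32.7 kHz > fs/2 = 19.8 kHz, folds to fs − 32.7 kHz = 6.9 kHz.
28.1 kHz and 107.3 kHz both map to 11.5 kHz.

28.1 kHz, 107.3 kHz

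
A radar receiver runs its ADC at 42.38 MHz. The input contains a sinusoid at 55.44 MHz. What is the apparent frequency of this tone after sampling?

13.06 MHz

55.44 MHz mod fs = 13.06 MHz.
13.06 MHz ≤ fs/2 = 21.19 MHz, appears at 13.06 MHz.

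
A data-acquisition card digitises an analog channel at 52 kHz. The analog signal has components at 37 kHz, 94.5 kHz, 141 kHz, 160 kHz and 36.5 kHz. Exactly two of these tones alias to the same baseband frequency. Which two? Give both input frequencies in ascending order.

fs/2 = 26 kHz.
37 kHz > fs/2 = 26 kHz, folds to fs − 37 kHz = 15 kHz.
94.5 kHz mod fs = 42.5 kHz.
42.5 kHz > fs/2 = 26 kHz, folds to fs − 42.5 kHz = 9.5 kHz.
141 kHz mod fs = 37 kHz.
37 kHz > fs/2 = 26 kHz, folds to fs − 37 kHz = 15 kHz.
160 kHz mod fs = 4 kHz.
4 kHz ≤ fs/2 = 26 kHz, appears at 4 kHz.
36.5 kHz > fs/2 = 26 kHz, folds to fs − 36.5 kHz = 15.5 kHz.
37 kHz and 141 kHz both map to 15 kHz.

37 kHz, 141 kHz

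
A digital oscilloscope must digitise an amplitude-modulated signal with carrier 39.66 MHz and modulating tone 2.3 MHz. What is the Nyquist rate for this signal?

AM sidebands sit at fc ± fm = 37.36 MHz and 41.96 MHz.
Highest-frequency component: 41.96 MHz.
Nyquist rate = 2 × 41.96 MHz = 83.92 MHz.

83.92 MHz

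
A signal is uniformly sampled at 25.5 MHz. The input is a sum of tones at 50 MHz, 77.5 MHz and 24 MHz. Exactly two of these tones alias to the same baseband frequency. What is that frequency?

fs/2 = 12.75 MHz.
50 MHz mod fs = 24.5 MHz.
24.5 MHz > fs/2 = 12.75 MHz, folds to fs − 24.5 MHz = 1 MHz.
77.5 MHz mod fs = 1 MHz.
1 MHz ≤ fs/2 = 12.75 MHz, appears at 1 MHz.
24 MHz > fs/2 = 12.75 MHz, folds to fs − 24 MHz = 1.5 MHz.
50 MHz and 77.5 MHz both map to 1 MHz.

1 MHz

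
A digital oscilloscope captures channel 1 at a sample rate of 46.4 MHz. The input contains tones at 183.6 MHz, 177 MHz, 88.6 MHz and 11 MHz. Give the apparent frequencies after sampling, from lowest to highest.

2 MHz, 4.2 MHz, 8.6 MHz, 11 MHz

fs/2 = 23.2 MHz.
183.6 MHz mod fs = 44.4 MHz.
44.4 MHz > fs/2 = 23.2 MHz, folds to fs − 44.4 MHz = 2 MHz.
177 MHz mod fs = 37.8 MHz.
37.8 MHz > fs/2 = 23.2 MHz, folds to fs − 37.8 MHz = 8.6 MHz.
88.6 MHz mod fs = 42.2 MHz.
42.2 MHz > fs/2 = 23.2 MHz, folds to fs − 42.2 MHz = 4.2 MHz.
11 MHz ≤ fs/2 = 23.2 MHz, passes unchanged.
Distinct values: {2 MHz, 4.2 MHz, 8.6 MHz, 11 MHz}.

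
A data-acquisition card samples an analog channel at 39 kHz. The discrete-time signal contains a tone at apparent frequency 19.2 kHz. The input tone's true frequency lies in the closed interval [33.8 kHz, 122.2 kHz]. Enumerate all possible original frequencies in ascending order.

58.2 kHz, 58.8 kHz, 97.2 kHz, 97.8 kHz

Frequencies that alias to 19.2 kHz are k·fs ± 19.2 kHz for integer k ≥ 0.
k=0: 19.2 kHz.
k=1: 19.8 kHz, 58.2 kHz.
k=2: 58.8 kHz, 97.2 kHz.
k=3: 97.8 kHz, 136.2 kHz.
k=4: 136.8 kHz, 175.2 kHz.
Within [33.8 kHz, 122.2 kHz]: 58.2 kHz, 58.8 kHz, 97.2 kHz, 97.8 kHz.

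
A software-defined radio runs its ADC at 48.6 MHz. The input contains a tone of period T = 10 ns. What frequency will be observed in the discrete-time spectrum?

T = 10 ns → f = 1/T = 100 MHz.
100 MHz mod fs = 2.8 MHz.
2.8 MHz ≤ fs/2 = 24.3 MHz, appears at 2.8 MHz.

2.8 MHz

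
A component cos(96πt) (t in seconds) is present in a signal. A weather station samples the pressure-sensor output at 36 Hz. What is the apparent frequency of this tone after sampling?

ω = 96π rad/s → f = ω/(2π) = 48 Hz.
48 Hz mod fs = 12 Hz.
12 Hz ≤ fs/2 = 18 Hz, appears at 12 Hz.

12 Hz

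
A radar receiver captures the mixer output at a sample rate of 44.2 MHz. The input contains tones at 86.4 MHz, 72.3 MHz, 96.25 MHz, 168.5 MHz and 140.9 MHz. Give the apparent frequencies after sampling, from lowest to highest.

2 MHz, 7.85 MHz, 8.3 MHz, 16.1 MHz

fs/2 = 22.1 MHz.
86.4 MHz mod fs = 42.2 MHz.
42.2 MHz > fs/2 = 22.1 MHz, folds to fs − 42.2 MHz = 2 MHz.
72.3 MHz mod fs = 28.1 MHz.
28.1 MHz > fs/2 = 22.1 MHz, folds to fs − 28.1 MHz = 16.1 MHz.
96.25 MHz mod fs = 7.85 MHz.
7.85 MHz ≤ fs/2 = 22.1 MHz, appears at 7.85 MHz.
168.5 MHz mod fs = 35.9 MHz.
35.9 MHz > fs/2 = 22.1 MHz, folds to fs − 35.9 MHz = 8.3 MHz.
140.9 MHz mod fs = 8.3 MHz.
8.3 MHz ≤ fs/2 = 22.1 MHz, appears at 8.3 MHz.
Distinct values: {2 MHz, 7.85 MHz, 8.3 MHz, 16.1 MHz}.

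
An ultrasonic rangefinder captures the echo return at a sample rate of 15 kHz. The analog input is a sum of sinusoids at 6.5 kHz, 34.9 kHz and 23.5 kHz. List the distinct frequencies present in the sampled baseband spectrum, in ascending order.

4.9 kHz, 6.5 kHz

fs/2 = 7.5 kHz.
6.5 kHz ≤ fs/2 = 7.5 kHz, passes unchanged.
34.9 kHz mod fs = 4.9 kHz.
4.9 kHz ≤ fs/2 = 7.5 kHz, appears at 4.9 kHz.
23.5 kHz mod fs = 8.5 kHz.
8.5 kHz > fs/2 = 7.5 kHz, folds to fs − 8.5 kHz = 6.5 kHz.
Distinct values: {4.9 kHz, 6.5 kHz}.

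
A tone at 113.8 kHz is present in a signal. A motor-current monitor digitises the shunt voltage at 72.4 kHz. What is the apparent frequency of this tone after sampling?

113.8 kHz mod fs = 41.4 kHz.
41.4 kHz > fs/2 = 36.2 kHz, folds to fs − 41.4 kHz = 31 kHz.

31 kHz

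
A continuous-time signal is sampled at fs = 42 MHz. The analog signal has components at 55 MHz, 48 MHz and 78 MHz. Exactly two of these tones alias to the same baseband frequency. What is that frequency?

fs/2 = 21 MHz.
55 MHz mod fs = 13 MHz.
13 MHz ≤ fs/2 = 21 MHz, appears at 13 MHz.
48 MHz mod fs = 6 MHz.
6 MHz ≤ fs/2 = 21 MHz, appears at 6 MHz.
78 MHz mod fs = 36 MHz.
36 MHz > fs/2 = 21 MHz, folds to fs − 36 MHz = 6 MHz.
48 MHz and 78 MHz both map to 6 MHz.

6 MHz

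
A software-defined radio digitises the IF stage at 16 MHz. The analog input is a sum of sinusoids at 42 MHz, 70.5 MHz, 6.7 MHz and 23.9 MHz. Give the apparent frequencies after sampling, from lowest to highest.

fs/2 = 8 MHz.
42 MHz mod fs = 10 MHz.
10 MHz > fs/2 = 8 MHz, folds to fs − 10 MHz = 6 MHz.
70.5 MHz mod fs = 6.5 MHz.
6.5 MHz ≤ fs/2 = 8 MHz, appears at 6.5 MHz.
6.7 MHz ≤ fs/2 = 8 MHz, passes unchanged.
23.9 MHz mod fs = 7.9 MHz.
7.9 MHz ≤ fs/2 = 8 MHz, appears at 7.9 MHz.
Distinct values: {6 MHz, 6.5 MHz, 6.7 MHz, 7.9 MHz}.

6 MHz, 6.5 MHz, 6.7 MHz, 7.9 MHz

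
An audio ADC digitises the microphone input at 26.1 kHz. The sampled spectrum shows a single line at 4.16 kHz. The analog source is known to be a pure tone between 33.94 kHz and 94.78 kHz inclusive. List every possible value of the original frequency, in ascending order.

Frequencies that alias to 4.16 kHz are k·fs ± 4.16 kHz for integer k ≥ 0.
k=0: 4.16 kHz.
k=1: 21.94 kHz, 30.26 kHz.
k=2: 48.04 kHz, 56.36 kHz.
k=3: 74.14 kHz, 82.46 kHz.
k=4: 100.24 kHz, 108.56 kHz.
Within [33.94 kHz, 94.78 kHz]: 48.04 kHz, 56.36 kHz, 74.14 kHz, 82.46 kHz.

48.04 kHz, 56.36 kHz, 74.14 kHz, 82.46 kHz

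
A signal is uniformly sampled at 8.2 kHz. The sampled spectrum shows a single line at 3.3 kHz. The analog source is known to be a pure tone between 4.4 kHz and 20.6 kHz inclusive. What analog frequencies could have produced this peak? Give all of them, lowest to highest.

4.9 kHz, 11.5 kHz, 13.1 kHz, 19.7 kHz

Frequencies that alias to 3.3 kHz are k·fs ± 3.3 kHz for integer k ≥ 0.
k=0: 3.3 kHz.
k=1: 4.9 kHz, 11.5 kHz.
k=2: 13.1 kHz, 19.7 kHz.
k=3: 21.3 kHz, 27.9 kHz.
Within [4.4 kHz, 20.6 kHz]: 4.9 kHz, 11.5 kHz, 13.1 kHz, 19.7 kHz.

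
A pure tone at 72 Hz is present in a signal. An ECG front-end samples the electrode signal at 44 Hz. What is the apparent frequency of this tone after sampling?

72 Hz mod fs = 28 Hz.
28 Hz > fs/2 = 22 Hz, folds to fs − 28 Hz = 16 Hz.

16 Hz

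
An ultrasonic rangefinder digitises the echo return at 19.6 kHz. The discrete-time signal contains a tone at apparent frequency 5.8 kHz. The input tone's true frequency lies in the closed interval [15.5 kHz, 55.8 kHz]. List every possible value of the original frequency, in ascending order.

25.4 kHz, 33.4 kHz, 45 kHz, 53 kHz

Frequencies that alias to 5.8 kHz are k·fs ± 5.8 kHz for integer k ≥ 0.
k=0: 5.8 kHz.
k=1: 13.8 kHz, 25.4 kHz.
k=2: 33.4 kHz, 45 kHz.
k=3: 53 kHz, 64.6 kHz.
k=4: 72.6 kHz, 84.2 kHz.
Within [15.5 kHz, 55.8 kHz]: 25.4 kHz, 33.4 kHz, 45 kHz, 53 kHz.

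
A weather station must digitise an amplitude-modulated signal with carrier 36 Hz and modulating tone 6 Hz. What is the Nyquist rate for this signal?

84 Hz

AM sidebands sit at fc ± fm = 30 Hz and 42 Hz.
Highest-frequency component: 42 Hz.
Nyquist rate = 2 × 42 Hz = 84 Hz.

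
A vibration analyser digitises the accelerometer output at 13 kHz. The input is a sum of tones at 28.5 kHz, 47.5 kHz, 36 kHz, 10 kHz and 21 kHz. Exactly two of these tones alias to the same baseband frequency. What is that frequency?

fs/2 = 6.5 kHz.
28.5 kHz mod fs = 2.5 kHz.
2.5 kHz ≤ fs/2 = 6.5 kHz, appears at 2.5 kHz.
47.5 kHz mod fs = 8.5 kHz.
8.5 kHz > fs/2 = 6.5 kHz, folds to fs − 8.5 kHz = 4.5 kHz.
36 kHz mod fs = 10 kHz.
10 kHz > fs/2 = 6.5 kHz, folds to fs − 10 kHz = 3 kHz.
10 kHz > fs/2 = 6.5 kHz, folds to fs − 10 kHz = 3 kHz.
21 kHz mod fs = 8 kHz.
8 kHz > fs/2 = 6.5 kHz, folds to fs − 8 kHz = 5 kHz.
10 kHz and 36 kHz both map to 3 kHz.

3 kHz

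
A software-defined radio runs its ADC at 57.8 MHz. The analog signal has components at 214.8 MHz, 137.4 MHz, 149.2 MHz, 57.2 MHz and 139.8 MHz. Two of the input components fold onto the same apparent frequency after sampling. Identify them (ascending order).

fs/2 = 28.9 MHz.
214.8 MHz mod fs = 41.4 MHz.
41.4 MHz > fs/2 = 28.9 MHz, folds to fs − 41.4 MHz = 16.4 MHz.
137.4 MHz mod fs = 21.8 MHz.
21.8 MHz ≤ fs/2 = 28.9 MHz, appears at 21.8 MHz.
149.2 MHz mod fs = 33.6 MHz.
33.6 MHz > fs/2 = 28.9 MHz, folds to fs − 33.6 MHz = 24.2 MHz.
57.2 MHz > fs/2 = 28.9 MHz, folds to fs − 57.2 MHz = 0.6 MHz.
139.8 MHz mod fs = 24.2 MHz.
24.2 MHz ≤ fs/2 = 28.9 MHz, appears at 24.2 MHz.
139.8 MHz and 149.2 MHz both map to 24.2 MHz.

139.8 MHz, 149.2 MHz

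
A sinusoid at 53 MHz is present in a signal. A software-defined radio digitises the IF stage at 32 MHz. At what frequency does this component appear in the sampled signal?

11 MHz

53 MHz mod fs = 21 MHz.
21 MHz > fs/2 = 16 MHz, folds to fs − 21 MHz = 11 MHz.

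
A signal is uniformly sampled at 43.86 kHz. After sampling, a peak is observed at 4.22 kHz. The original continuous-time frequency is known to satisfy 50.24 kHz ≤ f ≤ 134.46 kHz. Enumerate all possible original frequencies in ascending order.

83.5 kHz, 91.94 kHz, 127.36 kHz

Frequencies that alias to 4.22 kHz are k·fs ± 4.22 kHz for integer k ≥ 0.
k=0: 4.22 kHz.
k=1: 39.64 kHz, 48.08 kHz.
k=2: 83.5 kHz, 91.94 kHz.
k=3: 127.36 kHz, 135.8 kHz.
k=4: 171.22 kHz, 179.66 kHz.
Within [50.24 kHz, 134.46 kHz]: 83.5 kHz, 91.94 kHz, 127.36 kHz.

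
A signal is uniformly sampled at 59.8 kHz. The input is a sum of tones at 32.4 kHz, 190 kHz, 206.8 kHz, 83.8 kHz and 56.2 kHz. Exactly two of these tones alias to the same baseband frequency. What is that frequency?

fs/2 = 29.9 kHz.
32.4 kHz > fs/2 = 29.9 kHz, folds to fs − 32.4 kHz = 27.4 kHz.
190 kHz mod fs = 10.6 kHz.
10.6 kHz ≤ fs/2 = 29.9 kHz, appears at 10.6 kHz.
206.8 kHz mod fs = 27.4 kHz.
27.4 kHz ≤ fs/2 = 29.9 kHz, appears at 27.4 kHz.
83.8 kHz mod fs = 24 kHz.
24 kHz ≤ fs/2 = 29.9 kHz, appears at 24 kHz.
56.2 kHz > fs/2 = 29.9 kHz, folds to fs − 56.2 kHz = 3.6 kHz.
32.4 kHz and 206.8 kHz both map to 27.4 kHz.

27.4 kHz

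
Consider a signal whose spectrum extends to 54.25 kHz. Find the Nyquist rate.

Nyquist rate = 2 × 54.25 kHz = 108.5 kHz.

108.5 kHz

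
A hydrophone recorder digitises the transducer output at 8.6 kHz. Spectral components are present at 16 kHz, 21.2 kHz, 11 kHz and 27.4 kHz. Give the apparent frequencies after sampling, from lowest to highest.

1.2 kHz, 1.6 kHz, 2.4 kHz, 4 kHz

fs/2 = 4.3 kHz.
16 kHz mod fs = 7.4 kHz.
7.4 kHz > fs/2 = 4.3 kHz, folds to fs − 7.4 kHz = 1.2 kHz.
21.2 kHz mod fs = 4 kHz.
4 kHz ≤ fs/2 = 4.3 kHz, appears at 4 kHz.
11 kHz mod fs = 2.4 kHz.
2.4 kHz ≤ fs/2 = 4.3 kHz, appears at 2.4 kHz.
27.4 kHz mod fs = 1.6 kHz.
1.6 kHz ≤ fs/2 = 4.3 kHz, appears at 1.6 kHz.
Distinct values: {1.2 kHz, 1.6 kHz, 2.4 kHz, 4 kHz}.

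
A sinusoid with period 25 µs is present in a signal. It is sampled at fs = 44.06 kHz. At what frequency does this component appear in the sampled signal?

4.06 kHz

T = 25 µs → f = 1/T = 40 kHz.
40 kHz > fs/2 = 22.03 kHz, folds to fs − 40 kHz = 4.06 kHz.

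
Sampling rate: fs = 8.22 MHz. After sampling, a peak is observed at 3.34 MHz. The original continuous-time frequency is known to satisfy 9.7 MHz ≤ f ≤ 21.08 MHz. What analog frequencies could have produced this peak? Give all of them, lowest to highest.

11.56 MHz, 13.1 MHz, 19.78 MHz

Frequencies that alias to 3.34 MHz are k·fs ± 3.34 MHz for integer k ≥ 0.
k=0: 3.34 MHz.
k=1: 4.88 MHz, 11.56 MHz.
k=2: 13.1 MHz, 19.78 MHz.
k=3: 21.32 MHz, 28 MHz.
Within [9.7 MHz, 21.08 MHz]: 11.56 MHz, 13.1 MHz, 19.78 MHz.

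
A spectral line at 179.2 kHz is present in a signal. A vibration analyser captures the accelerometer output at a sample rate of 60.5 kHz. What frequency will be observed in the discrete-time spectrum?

179.2 kHz mod fs = 58.2 kHz.
58.2 kHz > fs/2 = 30.25 kHz, folds to fs − 58.2 kHz = 2.3 kHz.

2.3 kHz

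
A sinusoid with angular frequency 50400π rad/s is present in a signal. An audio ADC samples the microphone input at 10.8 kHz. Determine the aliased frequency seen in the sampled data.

ω = 50400π rad/s → f = ω/(2π) = 25200 Hz = 25.2 kHz.
25.2 kHz mod fs = 3.6 kHz.
3.6 kHz ≤ fs/2 = 5.4 kHz, appears at 3.6 kHz.

3.6 kHz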